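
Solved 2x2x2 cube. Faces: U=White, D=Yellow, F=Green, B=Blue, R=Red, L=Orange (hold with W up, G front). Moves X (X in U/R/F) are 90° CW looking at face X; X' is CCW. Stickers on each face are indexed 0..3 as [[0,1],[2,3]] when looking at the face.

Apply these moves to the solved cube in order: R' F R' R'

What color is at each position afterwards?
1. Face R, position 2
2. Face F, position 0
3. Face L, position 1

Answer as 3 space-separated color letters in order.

Answer: R G Y

Derivation:
After move 1 (R'): R=RRRR U=WBWB F=GWGW D=YGYG B=YBYB
After move 2 (F): F=GGWW U=WBOO R=WRBR D=RRYG L=OYOG
After move 3 (R'): R=RRWB U=WYOY F=GBWO D=RGYW B=GBRB
After move 4 (R'): R=RBRW U=WROG F=GYWY D=RBYO B=WBGB
Query 1: R[2] = R
Query 2: F[0] = G
Query 3: L[1] = Y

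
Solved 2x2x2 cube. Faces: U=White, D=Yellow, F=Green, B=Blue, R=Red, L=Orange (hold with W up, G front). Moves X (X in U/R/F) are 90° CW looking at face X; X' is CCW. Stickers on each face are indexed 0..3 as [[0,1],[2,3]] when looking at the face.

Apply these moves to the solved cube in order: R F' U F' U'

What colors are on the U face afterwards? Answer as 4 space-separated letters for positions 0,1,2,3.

After move 1 (R): R=RRRR U=WGWG F=GYGY D=YBYB B=WBWB
After move 2 (F'): F=YYGG U=WGRR R=BRYR D=OOYB L=OGOW
After move 3 (U): U=RWRG F=BRGG R=WBYR B=OGWB L=YYOW
After move 4 (F'): F=RGBG U=RWWY R=OBOR D=YWYB L=YGOR
After move 5 (U'): U=WYRW F=YGBG R=RGOR B=OBWB L=OGOR
Query: U face = WYRW

Answer: W Y R W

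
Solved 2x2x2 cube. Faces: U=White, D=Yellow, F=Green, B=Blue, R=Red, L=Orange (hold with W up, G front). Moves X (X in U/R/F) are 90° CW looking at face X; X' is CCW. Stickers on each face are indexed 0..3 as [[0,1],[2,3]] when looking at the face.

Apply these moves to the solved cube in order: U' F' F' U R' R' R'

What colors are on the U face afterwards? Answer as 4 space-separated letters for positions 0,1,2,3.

After move 1 (U'): U=WWWW F=OOGG R=GGRR B=RRBB L=BBOO
After move 2 (F'): F=OGOG U=WWGR R=YGYR D=BOYY L=BWOW
After move 3 (F'): F=GGOO U=WWYY R=OGBR D=WWYY L=BROG
After move 4 (U): U=YWYW F=OGOO R=RRBR B=BRBB L=GGOG
After move 5 (R'): R=RRRB U=YBYB F=OWOW D=WGYO B=YRWB
After move 6 (R'): R=RBRR U=YWYY F=OBOB D=WWYW B=ORGB
After move 7 (R'): R=BRRR U=YGYO F=OWOY D=WBYB B=WRWB
Query: U face = YGYO

Answer: Y G Y O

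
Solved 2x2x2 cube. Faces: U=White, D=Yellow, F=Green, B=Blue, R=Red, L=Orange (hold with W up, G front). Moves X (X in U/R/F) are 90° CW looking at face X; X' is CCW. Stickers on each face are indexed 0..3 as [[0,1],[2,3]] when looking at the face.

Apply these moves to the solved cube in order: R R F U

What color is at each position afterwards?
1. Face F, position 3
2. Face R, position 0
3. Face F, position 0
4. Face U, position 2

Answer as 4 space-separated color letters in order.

After move 1 (R): R=RRRR U=WGWG F=GYGY D=YBYB B=WBWB
After move 2 (R): R=RRRR U=WYWY F=GBGB D=YWYW B=GBGB
After move 3 (F): F=GGBB U=WYOO R=WRYR D=RRYW L=OYOW
After move 4 (U): U=OWOY F=WRBB R=GBYR B=OYGB L=GGOW
Query 1: F[3] = B
Query 2: R[0] = G
Query 3: F[0] = W
Query 4: U[2] = O

Answer: B G W O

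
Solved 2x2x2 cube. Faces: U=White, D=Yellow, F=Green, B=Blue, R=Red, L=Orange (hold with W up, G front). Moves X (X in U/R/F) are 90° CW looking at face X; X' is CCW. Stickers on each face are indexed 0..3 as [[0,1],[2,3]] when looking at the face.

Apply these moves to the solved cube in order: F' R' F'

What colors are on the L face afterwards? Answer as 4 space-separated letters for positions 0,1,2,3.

Answer: O B O R

Derivation:
After move 1 (F'): F=GGGG U=WWRR R=YRYR D=OOYY L=OWOW
After move 2 (R'): R=RRYY U=WBRB F=GWGR D=OGYG B=YBOB
After move 3 (F'): F=WRGG U=WBRY R=GROY D=WWYG L=OBOR
Query: L face = OBOR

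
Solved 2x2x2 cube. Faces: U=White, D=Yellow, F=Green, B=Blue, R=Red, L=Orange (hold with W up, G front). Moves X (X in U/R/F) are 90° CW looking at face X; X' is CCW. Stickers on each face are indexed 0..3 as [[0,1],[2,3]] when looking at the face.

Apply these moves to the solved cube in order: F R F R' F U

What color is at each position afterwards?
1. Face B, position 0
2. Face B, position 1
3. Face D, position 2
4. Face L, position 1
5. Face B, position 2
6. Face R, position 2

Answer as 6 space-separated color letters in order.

After move 1 (F): F=GGGG U=WWOO R=WRWR D=RRYY L=OYOY
After move 2 (R): R=WWRR U=WGOG F=GRGY D=RBYB B=OBWB
After move 3 (F): F=GGYR U=WGYY R=OWGR D=RWYB L=OROB
After move 4 (R'): R=WROG U=WWYO F=GGYY D=RGYR B=BBWB
After move 5 (F): F=YGYG U=WWBR R=YROG D=OWYR L=OROG
After move 6 (U): U=BWRW F=YRYG R=BBOG B=ORWB L=YGOG
Query 1: B[0] = O
Query 2: B[1] = R
Query 3: D[2] = Y
Query 4: L[1] = G
Query 5: B[2] = W
Query 6: R[2] = O

Answer: O R Y G W O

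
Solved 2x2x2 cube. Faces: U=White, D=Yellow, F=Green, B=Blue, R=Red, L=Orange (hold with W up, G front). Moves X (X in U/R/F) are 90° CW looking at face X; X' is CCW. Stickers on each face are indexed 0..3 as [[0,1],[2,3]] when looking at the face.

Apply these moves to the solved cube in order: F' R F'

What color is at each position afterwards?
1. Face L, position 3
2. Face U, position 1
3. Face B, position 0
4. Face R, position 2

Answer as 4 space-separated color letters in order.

Answer: R G R O

Derivation:
After move 1 (F'): F=GGGG U=WWRR R=YRYR D=OOYY L=OWOW
After move 2 (R): R=YYRR U=WGRG F=GOGY D=OBYB B=RBWB
After move 3 (F'): F=OYGG U=WGYR R=BYOR D=WWYB L=OGOR
Query 1: L[3] = R
Query 2: U[1] = G
Query 3: B[0] = R
Query 4: R[2] = O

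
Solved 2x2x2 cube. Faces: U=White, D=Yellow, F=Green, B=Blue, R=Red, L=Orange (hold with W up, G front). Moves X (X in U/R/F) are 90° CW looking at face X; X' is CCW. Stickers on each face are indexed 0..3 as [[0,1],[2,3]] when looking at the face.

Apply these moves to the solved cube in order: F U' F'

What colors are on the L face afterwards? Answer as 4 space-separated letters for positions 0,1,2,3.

After move 1 (F): F=GGGG U=WWOO R=WRWR D=RRYY L=OYOY
After move 2 (U'): U=WOWO F=OYGG R=GGWR B=WRBB L=BBOY
After move 3 (F'): F=YGOG U=WOGW R=RGRR D=BYYY L=BOOW
Query: L face = BOOW

Answer: B O O W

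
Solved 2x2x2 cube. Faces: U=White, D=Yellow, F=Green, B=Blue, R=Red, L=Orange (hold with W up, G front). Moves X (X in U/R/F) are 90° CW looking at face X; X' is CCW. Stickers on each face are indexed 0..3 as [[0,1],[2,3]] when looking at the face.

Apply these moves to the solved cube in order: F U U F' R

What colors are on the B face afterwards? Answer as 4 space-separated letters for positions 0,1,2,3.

After move 1 (F): F=GGGG U=WWOO R=WRWR D=RRYY L=OYOY
After move 2 (U): U=OWOW F=WRGG R=BBWR B=OYBB L=GGOY
After move 3 (U): U=OOWW F=BBGG R=OYWR B=GGBB L=WROY
After move 4 (F'): F=BGBG U=OOOW R=RYRR D=RYYY L=WWOW
After move 5 (R): R=RRRY U=OGOG F=BYBY D=RBYG B=WGOB
Query: B face = WGOB

Answer: W G O B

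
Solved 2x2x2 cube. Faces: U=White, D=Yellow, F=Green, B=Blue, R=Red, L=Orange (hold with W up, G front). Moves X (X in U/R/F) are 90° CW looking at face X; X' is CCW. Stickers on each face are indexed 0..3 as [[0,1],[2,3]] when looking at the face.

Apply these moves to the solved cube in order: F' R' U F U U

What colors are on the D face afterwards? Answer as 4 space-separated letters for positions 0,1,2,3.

After move 1 (F'): F=GGGG U=WWRR R=YRYR D=OOYY L=OWOW
After move 2 (R'): R=RRYY U=WBRB F=GWGR D=OGYG B=YBOB
After move 3 (U): U=RWBB F=RRGR R=YBYY B=OWOB L=GWOW
After move 4 (F): F=GRRR U=RWWW R=BBBY D=YYYG L=GOOG
After move 5 (U): U=WRWW F=BBRR R=OWBY B=GOOB L=GROG
After move 6 (U): U=WWWR F=OWRR R=GOBY B=GROB L=BBOG
Query: D face = YYYG

Answer: Y Y Y G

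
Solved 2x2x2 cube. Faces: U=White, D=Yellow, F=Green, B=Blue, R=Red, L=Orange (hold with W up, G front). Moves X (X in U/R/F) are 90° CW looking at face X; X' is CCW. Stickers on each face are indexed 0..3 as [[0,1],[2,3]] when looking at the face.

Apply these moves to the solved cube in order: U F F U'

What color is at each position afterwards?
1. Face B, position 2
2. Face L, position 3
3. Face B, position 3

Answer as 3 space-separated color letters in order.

After move 1 (U): U=WWWW F=RRGG R=BBRR B=OOBB L=GGOO
After move 2 (F): F=GRGR U=WWOG R=WBWR D=RBYY L=GYOY
After move 3 (F): F=GGRR U=WWYY R=OBGR D=WWYY L=GROB
After move 4 (U'): U=WYWY F=GRRR R=GGGR B=OBBB L=OOOB
Query 1: B[2] = B
Query 2: L[3] = B
Query 3: B[3] = B

Answer: B B B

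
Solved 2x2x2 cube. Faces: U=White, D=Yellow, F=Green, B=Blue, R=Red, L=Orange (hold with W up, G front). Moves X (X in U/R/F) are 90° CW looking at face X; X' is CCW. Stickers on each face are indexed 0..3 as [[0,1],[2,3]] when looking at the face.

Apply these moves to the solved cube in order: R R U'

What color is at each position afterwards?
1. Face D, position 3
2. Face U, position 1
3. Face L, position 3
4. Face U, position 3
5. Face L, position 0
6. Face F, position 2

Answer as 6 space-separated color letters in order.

Answer: W Y O W G G

Derivation:
After move 1 (R): R=RRRR U=WGWG F=GYGY D=YBYB B=WBWB
After move 2 (R): R=RRRR U=WYWY F=GBGB D=YWYW B=GBGB
After move 3 (U'): U=YYWW F=OOGB R=GBRR B=RRGB L=GBOO
Query 1: D[3] = W
Query 2: U[1] = Y
Query 3: L[3] = O
Query 4: U[3] = W
Query 5: L[0] = G
Query 6: F[2] = G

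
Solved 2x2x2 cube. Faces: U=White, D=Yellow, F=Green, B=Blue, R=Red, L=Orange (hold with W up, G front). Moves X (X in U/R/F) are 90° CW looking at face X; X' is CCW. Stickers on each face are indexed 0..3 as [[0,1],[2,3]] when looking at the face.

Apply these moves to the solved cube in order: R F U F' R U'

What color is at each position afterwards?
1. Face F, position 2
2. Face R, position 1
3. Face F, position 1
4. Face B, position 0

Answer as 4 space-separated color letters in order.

Answer: W B G R

Derivation:
After move 1 (R): R=RRRR U=WGWG F=GYGY D=YBYB B=WBWB
After move 2 (F): F=GGYY U=WGOO R=WRGR D=RRYB L=OYOB
After move 3 (U): U=OWOG F=WRYY R=WBGR B=OYWB L=GGOB
After move 4 (F'): F=RYWY U=OWWG R=RBRR D=GBYB L=GGOO
After move 5 (R): R=RRRB U=OYWY F=RBWB D=GWYO B=GYWB
After move 6 (U'): U=YYOW F=GGWB R=RBRB B=RRWB L=GYOO
Query 1: F[2] = W
Query 2: R[1] = B
Query 3: F[1] = G
Query 4: B[0] = R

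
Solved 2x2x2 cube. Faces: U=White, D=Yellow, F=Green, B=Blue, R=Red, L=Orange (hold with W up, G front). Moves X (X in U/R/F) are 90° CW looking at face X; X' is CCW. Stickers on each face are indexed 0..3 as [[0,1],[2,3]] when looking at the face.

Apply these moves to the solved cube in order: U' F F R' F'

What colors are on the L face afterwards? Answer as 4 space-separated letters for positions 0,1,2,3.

Answer: B R O Y

Derivation:
After move 1 (U'): U=WWWW F=OOGG R=GGRR B=RRBB L=BBOO
After move 2 (F): F=GOGO U=WWOB R=WGWR D=RGYY L=BYOY
After move 3 (F): F=GGOO U=WWYY R=OGBR D=WWYY L=BROG
After move 4 (R'): R=GROB U=WBYR F=GWOY D=WGYO B=YRWB
After move 5 (F'): F=WYGO U=WBGO R=GRWB D=RGYO L=BROY
Query: L face = BROY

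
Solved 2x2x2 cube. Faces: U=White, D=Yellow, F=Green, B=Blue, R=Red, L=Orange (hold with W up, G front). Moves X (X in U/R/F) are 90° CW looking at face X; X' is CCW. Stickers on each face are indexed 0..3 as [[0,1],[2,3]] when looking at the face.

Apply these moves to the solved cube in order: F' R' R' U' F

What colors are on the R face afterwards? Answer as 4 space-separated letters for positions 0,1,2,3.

After move 1 (F'): F=GGGG U=WWRR R=YRYR D=OOYY L=OWOW
After move 2 (R'): R=RRYY U=WBRB F=GWGR D=OGYG B=YBOB
After move 3 (R'): R=RYRY U=WORY F=GBGB D=OWYR B=GBGB
After move 4 (U'): U=OYWR F=OWGB R=GBRY B=RYGB L=GBOW
After move 5 (F): F=GOBW U=OYWB R=WBRY D=RGYR L=GOOW
Query: R face = WBRY

Answer: W B R Y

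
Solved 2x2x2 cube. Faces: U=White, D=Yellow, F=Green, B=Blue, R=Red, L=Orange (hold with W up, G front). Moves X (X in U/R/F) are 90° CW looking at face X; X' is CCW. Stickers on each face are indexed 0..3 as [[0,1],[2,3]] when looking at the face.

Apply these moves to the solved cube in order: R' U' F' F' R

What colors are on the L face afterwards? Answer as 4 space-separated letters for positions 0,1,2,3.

After move 1 (R'): R=RRRR U=WBWB F=GWGW D=YGYG B=YBYB
After move 2 (U'): U=BBWW F=OOGW R=GWRR B=RRYB L=YBOO
After move 3 (F'): F=OWOG U=BBGR R=GWYR D=BOYG L=YWOW
After move 4 (F'): F=WGOO U=BBGY R=OWBR D=WWYG L=YROG
After move 5 (R): R=BORW U=BGGO F=WWOG D=WYYR B=YRBB
Query: L face = YROG

Answer: Y R O G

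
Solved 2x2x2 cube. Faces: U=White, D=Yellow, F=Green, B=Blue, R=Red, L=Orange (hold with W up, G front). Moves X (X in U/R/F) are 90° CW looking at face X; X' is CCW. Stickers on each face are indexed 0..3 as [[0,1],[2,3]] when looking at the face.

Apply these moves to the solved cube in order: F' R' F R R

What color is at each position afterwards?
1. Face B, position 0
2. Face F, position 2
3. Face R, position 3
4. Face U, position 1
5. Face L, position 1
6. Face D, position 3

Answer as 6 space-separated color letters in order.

Answer: W R R R O W

Derivation:
After move 1 (F'): F=GGGG U=WWRR R=YRYR D=OOYY L=OWOW
After move 2 (R'): R=RRYY U=WBRB F=GWGR D=OGYG B=YBOB
After move 3 (F): F=GGRW U=WBWW R=RRBY D=YRYG L=OOOG
After move 4 (R): R=BRYR U=WGWW F=GRRG D=YOYY B=WBBB
After move 5 (R): R=YBRR U=WRWG F=GORY D=YBYW B=WBGB
Query 1: B[0] = W
Query 2: F[2] = R
Query 3: R[3] = R
Query 4: U[1] = R
Query 5: L[1] = O
Query 6: D[3] = W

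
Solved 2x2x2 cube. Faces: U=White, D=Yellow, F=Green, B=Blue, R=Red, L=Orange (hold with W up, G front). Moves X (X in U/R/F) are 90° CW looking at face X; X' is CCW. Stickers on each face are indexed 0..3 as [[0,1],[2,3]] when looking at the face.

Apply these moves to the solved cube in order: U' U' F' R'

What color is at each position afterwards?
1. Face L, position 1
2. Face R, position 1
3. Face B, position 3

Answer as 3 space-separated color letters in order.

Answer: W R B

Derivation:
After move 1 (U'): U=WWWW F=OOGG R=GGRR B=RRBB L=BBOO
After move 2 (U'): U=WWWW F=BBGG R=OORR B=GGBB L=RROO
After move 3 (F'): F=BGBG U=WWOR R=YOYR D=ROYY L=RWOW
After move 4 (R'): R=ORYY U=WBOG F=BWBR D=RGYG B=YGOB
Query 1: L[1] = W
Query 2: R[1] = R
Query 3: B[3] = B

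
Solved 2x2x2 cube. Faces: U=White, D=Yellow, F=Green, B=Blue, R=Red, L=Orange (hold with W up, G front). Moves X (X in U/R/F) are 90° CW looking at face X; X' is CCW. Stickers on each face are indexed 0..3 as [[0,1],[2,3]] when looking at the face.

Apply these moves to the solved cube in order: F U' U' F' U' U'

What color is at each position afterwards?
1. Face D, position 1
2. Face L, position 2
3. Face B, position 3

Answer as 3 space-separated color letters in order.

Answer: Y O B

Derivation:
After move 1 (F): F=GGGG U=WWOO R=WRWR D=RRYY L=OYOY
After move 2 (U'): U=WOWO F=OYGG R=GGWR B=WRBB L=BBOY
After move 3 (U'): U=OOWW F=BBGG R=OYWR B=GGBB L=WROY
After move 4 (F'): F=BGBG U=OOOW R=RYRR D=RYYY L=WWOW
After move 5 (U'): U=OWOO F=WWBG R=BGRR B=RYBB L=GGOW
After move 6 (U'): U=WOOO F=GGBG R=WWRR B=BGBB L=RYOW
Query 1: D[1] = Y
Query 2: L[2] = O
Query 3: B[3] = B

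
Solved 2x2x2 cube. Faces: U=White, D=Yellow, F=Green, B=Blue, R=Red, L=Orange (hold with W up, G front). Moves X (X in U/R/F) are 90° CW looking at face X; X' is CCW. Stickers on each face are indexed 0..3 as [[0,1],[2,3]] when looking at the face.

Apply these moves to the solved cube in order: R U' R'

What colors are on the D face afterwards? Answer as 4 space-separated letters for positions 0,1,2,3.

After move 1 (R): R=RRRR U=WGWG F=GYGY D=YBYB B=WBWB
After move 2 (U'): U=GGWW F=OOGY R=GYRR B=RRWB L=WBOO
After move 3 (R'): R=YRGR U=GWWR F=OGGW D=YOYY B=BRBB
Query: D face = YOYY

Answer: Y O Y Y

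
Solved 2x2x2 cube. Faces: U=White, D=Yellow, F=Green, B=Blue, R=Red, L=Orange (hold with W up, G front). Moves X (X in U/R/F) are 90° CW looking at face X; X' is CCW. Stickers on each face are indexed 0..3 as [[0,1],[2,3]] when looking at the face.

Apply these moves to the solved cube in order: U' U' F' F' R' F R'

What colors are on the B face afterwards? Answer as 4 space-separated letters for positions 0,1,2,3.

Answer: B G O B

Derivation:
After move 1 (U'): U=WWWW F=OOGG R=GGRR B=RRBB L=BBOO
After move 2 (U'): U=WWWW F=BBGG R=OORR B=GGBB L=RROO
After move 3 (F'): F=BGBG U=WWOR R=YOYR D=ROYY L=RWOW
After move 4 (F'): F=GGBB U=WWYY R=OORR D=WWYY L=RROO
After move 5 (R'): R=OROR U=WBYG F=GWBY D=WGYB B=YGWB
After move 6 (F): F=BGYW U=WBOR R=YRGR D=OOYB L=RWOG
After move 7 (R'): R=RRYG U=WWOY F=BBYR D=OGYW B=BGOB
Query: B face = BGOB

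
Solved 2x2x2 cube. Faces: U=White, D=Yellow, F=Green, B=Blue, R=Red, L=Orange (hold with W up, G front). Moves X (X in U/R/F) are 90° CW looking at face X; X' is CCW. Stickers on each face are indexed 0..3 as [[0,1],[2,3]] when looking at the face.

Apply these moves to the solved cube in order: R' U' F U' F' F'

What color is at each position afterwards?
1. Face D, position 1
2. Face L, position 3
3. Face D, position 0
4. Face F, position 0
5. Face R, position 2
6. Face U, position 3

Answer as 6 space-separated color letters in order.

After move 1 (R'): R=RRRR U=WBWB F=GWGW D=YGYG B=YBYB
After move 2 (U'): U=BBWW F=OOGW R=GWRR B=RRYB L=YBOO
After move 3 (F): F=GOWO U=BBOB R=WWWR D=RGYG L=YYOG
After move 4 (U'): U=BBBO F=YYWO R=GOWR B=WWYB L=RROG
After move 5 (F'): F=YOYW U=BBGW R=GORR D=RGYG L=ROOB
After move 6 (F'): F=OWYY U=BBGR R=GORR D=OBYG L=RWOG
Query 1: D[1] = B
Query 2: L[3] = G
Query 3: D[0] = O
Query 4: F[0] = O
Query 5: R[2] = R
Query 6: U[3] = R

Answer: B G O O R R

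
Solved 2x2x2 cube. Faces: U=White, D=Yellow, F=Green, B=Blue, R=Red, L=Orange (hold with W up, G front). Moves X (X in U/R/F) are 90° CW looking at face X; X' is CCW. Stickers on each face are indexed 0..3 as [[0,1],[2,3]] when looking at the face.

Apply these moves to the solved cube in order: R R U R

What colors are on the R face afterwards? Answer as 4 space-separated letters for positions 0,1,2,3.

After move 1 (R): R=RRRR U=WGWG F=GYGY D=YBYB B=WBWB
After move 2 (R): R=RRRR U=WYWY F=GBGB D=YWYW B=GBGB
After move 3 (U): U=WWYY F=RRGB R=GBRR B=OOGB L=GBOO
After move 4 (R): R=RGRB U=WRYB F=RWGW D=YGYO B=YOWB
Query: R face = RGRB

Answer: R G R B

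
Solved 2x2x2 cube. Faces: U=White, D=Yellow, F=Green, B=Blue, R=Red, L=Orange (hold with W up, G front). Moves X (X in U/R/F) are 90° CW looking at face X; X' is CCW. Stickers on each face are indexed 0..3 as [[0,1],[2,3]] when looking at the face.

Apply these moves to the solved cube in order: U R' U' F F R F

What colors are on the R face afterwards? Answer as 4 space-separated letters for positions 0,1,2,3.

Answer: R O G W

Derivation:
After move 1 (U): U=WWWW F=RRGG R=BBRR B=OOBB L=GGOO
After move 2 (R'): R=BRBR U=WBWO F=RWGW D=YRYG B=YOYB
After move 3 (U'): U=BOWW F=GGGW R=RWBR B=BRYB L=YOOO
After move 4 (F): F=GGWG U=BOOO R=WWWR D=BRYG L=YYOR
After move 5 (F): F=WGGG U=BORY R=OWOR D=WWYG L=YBOR
After move 6 (R): R=OORW U=BGRG F=WWGG D=WYYB B=YROB
After move 7 (F): F=GWGW U=BGRB R=ROGW D=ROYB L=YWOY
Query: R face = ROGW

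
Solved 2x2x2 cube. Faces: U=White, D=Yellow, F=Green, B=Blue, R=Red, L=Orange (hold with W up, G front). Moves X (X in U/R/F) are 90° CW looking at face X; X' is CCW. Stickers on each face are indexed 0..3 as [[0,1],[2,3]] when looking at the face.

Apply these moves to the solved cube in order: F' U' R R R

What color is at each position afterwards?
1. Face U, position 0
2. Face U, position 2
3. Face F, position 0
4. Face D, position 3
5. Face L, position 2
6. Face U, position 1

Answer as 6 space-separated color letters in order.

Answer: W W O G O B

Derivation:
After move 1 (F'): F=GGGG U=WWRR R=YRYR D=OOYY L=OWOW
After move 2 (U'): U=WRWR F=OWGG R=GGYR B=YRBB L=BBOW
After move 3 (R): R=YGRG U=WWWG F=OOGY D=OBYY B=RRRB
After move 4 (R): R=RYGG U=WOWY F=OBGY D=ORYR B=GRWB
After move 5 (R): R=GRGY U=WBWY F=ORGR D=OWYG B=YROB
Query 1: U[0] = W
Query 2: U[2] = W
Query 3: F[0] = O
Query 4: D[3] = G
Query 5: L[2] = O
Query 6: U[1] = B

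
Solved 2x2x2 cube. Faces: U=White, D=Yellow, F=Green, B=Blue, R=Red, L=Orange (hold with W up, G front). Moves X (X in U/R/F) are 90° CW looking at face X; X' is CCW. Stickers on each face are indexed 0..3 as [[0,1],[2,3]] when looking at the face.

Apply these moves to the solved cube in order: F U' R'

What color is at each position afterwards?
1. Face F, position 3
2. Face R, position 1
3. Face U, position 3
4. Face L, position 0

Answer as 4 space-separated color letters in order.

Answer: O R W B

Derivation:
After move 1 (F): F=GGGG U=WWOO R=WRWR D=RRYY L=OYOY
After move 2 (U'): U=WOWO F=OYGG R=GGWR B=WRBB L=BBOY
After move 3 (R'): R=GRGW U=WBWW F=OOGO D=RYYG B=YRRB
Query 1: F[3] = O
Query 2: R[1] = R
Query 3: U[3] = W
Query 4: L[0] = B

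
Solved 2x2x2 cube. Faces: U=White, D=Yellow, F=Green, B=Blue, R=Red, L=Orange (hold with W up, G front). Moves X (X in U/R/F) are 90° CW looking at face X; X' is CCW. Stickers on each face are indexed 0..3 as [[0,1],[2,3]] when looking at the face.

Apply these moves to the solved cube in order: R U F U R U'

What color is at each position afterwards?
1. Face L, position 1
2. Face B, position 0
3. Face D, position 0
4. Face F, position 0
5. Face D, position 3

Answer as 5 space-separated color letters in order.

After move 1 (R): R=RRRR U=WGWG F=GYGY D=YBYB B=WBWB
After move 2 (U): U=WWGG F=RRGY R=WBRR B=OOWB L=GYOO
After move 3 (F): F=GRYR U=WWOY R=GBGR D=RWYB L=GYOB
After move 4 (U): U=OWYW F=GBYR R=OOGR B=GYWB L=GROB
After move 5 (R): R=GORO U=OBYR F=GWYB D=RWYG B=WYWB
After move 6 (U'): U=BROY F=GRYB R=GWRO B=GOWB L=WYOB
Query 1: L[1] = Y
Query 2: B[0] = G
Query 3: D[0] = R
Query 4: F[0] = G
Query 5: D[3] = G

Answer: Y G R G G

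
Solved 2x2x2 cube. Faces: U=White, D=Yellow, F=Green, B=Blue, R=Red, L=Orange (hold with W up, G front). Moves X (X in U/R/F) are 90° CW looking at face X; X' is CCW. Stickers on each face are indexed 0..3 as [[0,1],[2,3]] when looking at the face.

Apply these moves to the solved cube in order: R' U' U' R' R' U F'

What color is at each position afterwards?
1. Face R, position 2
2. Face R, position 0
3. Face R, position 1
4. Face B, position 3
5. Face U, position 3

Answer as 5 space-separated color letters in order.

Answer: Y W W B O

Derivation:
After move 1 (R'): R=RRRR U=WBWB F=GWGW D=YGYG B=YBYB
After move 2 (U'): U=BBWW F=OOGW R=GWRR B=RRYB L=YBOO
After move 3 (U'): U=BWBW F=YBGW R=OORR B=GWYB L=RROO
After move 4 (R'): R=OROR U=BYBG F=YWGW D=YBYW B=GWGB
After move 5 (R'): R=RROO U=BGBG F=YYGG D=YWYW B=WWBB
After move 6 (U): U=BBGG F=RRGG R=WWOO B=RRBB L=YYOO
After move 7 (F'): F=RGRG U=BBWO R=WWYO D=YOYW L=YGOG
Query 1: R[2] = Y
Query 2: R[0] = W
Query 3: R[1] = W
Query 4: B[3] = B
Query 5: U[3] = O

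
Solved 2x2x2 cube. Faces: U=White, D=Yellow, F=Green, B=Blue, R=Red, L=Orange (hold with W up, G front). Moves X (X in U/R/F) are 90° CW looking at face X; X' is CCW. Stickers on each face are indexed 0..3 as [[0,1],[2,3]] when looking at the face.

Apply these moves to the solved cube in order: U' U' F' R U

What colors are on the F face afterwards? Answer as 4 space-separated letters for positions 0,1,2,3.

Answer: Y Y B Y

Derivation:
After move 1 (U'): U=WWWW F=OOGG R=GGRR B=RRBB L=BBOO
After move 2 (U'): U=WWWW F=BBGG R=OORR B=GGBB L=RROO
After move 3 (F'): F=BGBG U=WWOR R=YOYR D=ROYY L=RWOW
After move 4 (R): R=YYRO U=WGOG F=BOBY D=RBYG B=RGWB
After move 5 (U): U=OWGG F=YYBY R=RGRO B=RWWB L=BOOW
Query: F face = YYBY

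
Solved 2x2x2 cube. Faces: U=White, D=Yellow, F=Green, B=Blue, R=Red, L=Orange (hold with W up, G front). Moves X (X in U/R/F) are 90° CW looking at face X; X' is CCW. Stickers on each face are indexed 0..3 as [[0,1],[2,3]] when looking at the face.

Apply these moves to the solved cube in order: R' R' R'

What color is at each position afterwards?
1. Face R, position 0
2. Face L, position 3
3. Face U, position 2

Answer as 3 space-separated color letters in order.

After move 1 (R'): R=RRRR U=WBWB F=GWGW D=YGYG B=YBYB
After move 2 (R'): R=RRRR U=WYWY F=GBGB D=YWYW B=GBGB
After move 3 (R'): R=RRRR U=WGWG F=GYGY D=YBYB B=WBWB
Query 1: R[0] = R
Query 2: L[3] = O
Query 3: U[2] = W

Answer: R O W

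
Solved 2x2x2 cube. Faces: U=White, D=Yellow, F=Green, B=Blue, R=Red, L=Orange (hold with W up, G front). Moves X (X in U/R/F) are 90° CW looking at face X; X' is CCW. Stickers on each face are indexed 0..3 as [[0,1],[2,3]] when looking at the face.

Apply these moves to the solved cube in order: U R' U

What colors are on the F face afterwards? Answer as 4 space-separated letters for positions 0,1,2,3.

After move 1 (U): U=WWWW F=RRGG R=BBRR B=OOBB L=GGOO
After move 2 (R'): R=BRBR U=WBWO F=RWGW D=YRYG B=YOYB
After move 3 (U): U=WWOB F=BRGW R=YOBR B=GGYB L=RWOO
Query: F face = BRGW

Answer: B R G W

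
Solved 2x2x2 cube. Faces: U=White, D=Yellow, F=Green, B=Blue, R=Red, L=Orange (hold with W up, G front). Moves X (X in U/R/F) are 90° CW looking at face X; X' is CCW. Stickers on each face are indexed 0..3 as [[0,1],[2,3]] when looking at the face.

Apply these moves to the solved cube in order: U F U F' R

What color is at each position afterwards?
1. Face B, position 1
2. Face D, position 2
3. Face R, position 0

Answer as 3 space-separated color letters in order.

Answer: Y Y R

Derivation:
After move 1 (U): U=WWWW F=RRGG R=BBRR B=OOBB L=GGOO
After move 2 (F): F=GRGR U=WWOG R=WBWR D=RBYY L=GYOY
After move 3 (U): U=OWGW F=WBGR R=OOWR B=GYBB L=GROY
After move 4 (F'): F=BRWG U=OWOW R=BORR D=RYYY L=GWOG
After move 5 (R): R=RBRO U=OROG F=BYWY D=RBYG B=WYWB
Query 1: B[1] = Y
Query 2: D[2] = Y
Query 3: R[0] = R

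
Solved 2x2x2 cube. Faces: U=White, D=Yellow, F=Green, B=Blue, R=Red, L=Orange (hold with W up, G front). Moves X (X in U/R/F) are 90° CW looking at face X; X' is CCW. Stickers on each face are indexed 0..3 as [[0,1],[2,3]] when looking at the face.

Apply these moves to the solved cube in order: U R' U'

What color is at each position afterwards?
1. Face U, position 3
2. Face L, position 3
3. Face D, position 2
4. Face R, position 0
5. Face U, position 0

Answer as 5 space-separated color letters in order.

Answer: W O Y R B

Derivation:
After move 1 (U): U=WWWW F=RRGG R=BBRR B=OOBB L=GGOO
After move 2 (R'): R=BRBR U=WBWO F=RWGW D=YRYG B=YOYB
After move 3 (U'): U=BOWW F=GGGW R=RWBR B=BRYB L=YOOO
Query 1: U[3] = W
Query 2: L[3] = O
Query 3: D[2] = Y
Query 4: R[0] = R
Query 5: U[0] = B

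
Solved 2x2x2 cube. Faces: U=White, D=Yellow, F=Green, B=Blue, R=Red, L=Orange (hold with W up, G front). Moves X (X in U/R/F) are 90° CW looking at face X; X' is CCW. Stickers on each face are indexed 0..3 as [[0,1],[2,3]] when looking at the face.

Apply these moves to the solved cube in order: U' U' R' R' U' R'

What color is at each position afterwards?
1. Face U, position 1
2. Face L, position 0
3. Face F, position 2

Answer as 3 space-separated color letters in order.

After move 1 (U'): U=WWWW F=OOGG R=GGRR B=RRBB L=BBOO
After move 2 (U'): U=WWWW F=BBGG R=OORR B=GGBB L=RROO
After move 3 (R'): R=OROR U=WBWG F=BWGW D=YBYG B=YGYB
After move 4 (R'): R=RROO U=WYWY F=BBGG D=YWYW B=GGBB
After move 5 (U'): U=YYWW F=RRGG R=BBOO B=RRBB L=GGOO
After move 6 (R'): R=BOBO U=YBWR F=RYGW D=YRYG B=WRWB
Query 1: U[1] = B
Query 2: L[0] = G
Query 3: F[2] = G

Answer: B G G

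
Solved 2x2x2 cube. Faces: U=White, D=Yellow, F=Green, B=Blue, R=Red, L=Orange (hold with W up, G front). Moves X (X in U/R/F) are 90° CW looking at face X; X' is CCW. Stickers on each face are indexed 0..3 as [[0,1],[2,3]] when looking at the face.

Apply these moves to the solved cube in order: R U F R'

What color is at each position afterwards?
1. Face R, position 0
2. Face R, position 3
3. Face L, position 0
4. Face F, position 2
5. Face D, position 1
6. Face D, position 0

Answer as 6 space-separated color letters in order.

After move 1 (R): R=RRRR U=WGWG F=GYGY D=YBYB B=WBWB
After move 2 (U): U=WWGG F=RRGY R=WBRR B=OOWB L=GYOO
After move 3 (F): F=GRYR U=WWOY R=GBGR D=RWYB L=GYOB
After move 4 (R'): R=BRGG U=WWOO F=GWYY D=RRYR B=BOWB
Query 1: R[0] = B
Query 2: R[3] = G
Query 3: L[0] = G
Query 4: F[2] = Y
Query 5: D[1] = R
Query 6: D[0] = R

Answer: B G G Y R R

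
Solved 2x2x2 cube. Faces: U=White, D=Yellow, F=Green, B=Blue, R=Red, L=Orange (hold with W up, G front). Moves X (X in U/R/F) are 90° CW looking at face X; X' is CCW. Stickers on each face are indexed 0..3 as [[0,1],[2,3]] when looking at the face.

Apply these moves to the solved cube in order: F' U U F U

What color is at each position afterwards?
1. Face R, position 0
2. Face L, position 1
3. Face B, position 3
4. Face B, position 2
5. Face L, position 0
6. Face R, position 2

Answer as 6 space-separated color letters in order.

After move 1 (F'): F=GGGG U=WWRR R=YRYR D=OOYY L=OWOW
After move 2 (U): U=RWRW F=YRGG R=BBYR B=OWBB L=GGOW
After move 3 (U): U=RRWW F=BBGG R=OWYR B=GGBB L=YROW
After move 4 (F): F=GBGB U=RRWR R=WWWR D=YOYY L=YOOO
After move 5 (U): U=WRRR F=WWGB R=GGWR B=YOBB L=GBOO
Query 1: R[0] = G
Query 2: L[1] = B
Query 3: B[3] = B
Query 4: B[2] = B
Query 5: L[0] = G
Query 6: R[2] = W

Answer: G B B B G W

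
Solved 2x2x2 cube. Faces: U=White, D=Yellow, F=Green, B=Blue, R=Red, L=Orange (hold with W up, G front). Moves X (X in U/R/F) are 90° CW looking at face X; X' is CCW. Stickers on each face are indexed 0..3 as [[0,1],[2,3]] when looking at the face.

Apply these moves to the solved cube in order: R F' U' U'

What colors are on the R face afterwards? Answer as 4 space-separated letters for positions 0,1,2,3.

Answer: O G Y R

Derivation:
After move 1 (R): R=RRRR U=WGWG F=GYGY D=YBYB B=WBWB
After move 2 (F'): F=YYGG U=WGRR R=BRYR D=OOYB L=OGOW
After move 3 (U'): U=GRWR F=OGGG R=YYYR B=BRWB L=WBOW
After move 4 (U'): U=RRGW F=WBGG R=OGYR B=YYWB L=BROW
Query: R face = OGYR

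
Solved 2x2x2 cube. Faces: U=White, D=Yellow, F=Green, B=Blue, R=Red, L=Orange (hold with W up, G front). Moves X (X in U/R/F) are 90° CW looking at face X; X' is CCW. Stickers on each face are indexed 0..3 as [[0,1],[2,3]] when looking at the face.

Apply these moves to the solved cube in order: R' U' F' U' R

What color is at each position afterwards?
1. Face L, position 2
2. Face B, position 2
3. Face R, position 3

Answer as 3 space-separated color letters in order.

Answer: O R W

Derivation:
After move 1 (R'): R=RRRR U=WBWB F=GWGW D=YGYG B=YBYB
After move 2 (U'): U=BBWW F=OOGW R=GWRR B=RRYB L=YBOO
After move 3 (F'): F=OWOG U=BBGR R=GWYR D=BOYG L=YWOW
After move 4 (U'): U=BRBG F=YWOG R=OWYR B=GWYB L=RROW
After move 5 (R): R=YORW U=BWBG F=YOOG D=BYYG B=GWRB
Query 1: L[2] = O
Query 2: B[2] = R
Query 3: R[3] = W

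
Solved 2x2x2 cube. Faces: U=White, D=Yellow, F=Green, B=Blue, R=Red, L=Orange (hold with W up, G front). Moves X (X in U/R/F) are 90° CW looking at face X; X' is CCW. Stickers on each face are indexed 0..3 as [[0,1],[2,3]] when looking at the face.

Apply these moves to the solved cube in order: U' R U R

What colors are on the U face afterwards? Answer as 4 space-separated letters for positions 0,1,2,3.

After move 1 (U'): U=WWWW F=OOGG R=GGRR B=RRBB L=BBOO
After move 2 (R): R=RGRG U=WOWG F=OYGY D=YBYR B=WRWB
After move 3 (U): U=WWGO F=RGGY R=WRRG B=BBWB L=OYOO
After move 4 (R): R=RWGR U=WGGY F=RBGR D=YWYB B=OBWB
Query: U face = WGGY

Answer: W G G Y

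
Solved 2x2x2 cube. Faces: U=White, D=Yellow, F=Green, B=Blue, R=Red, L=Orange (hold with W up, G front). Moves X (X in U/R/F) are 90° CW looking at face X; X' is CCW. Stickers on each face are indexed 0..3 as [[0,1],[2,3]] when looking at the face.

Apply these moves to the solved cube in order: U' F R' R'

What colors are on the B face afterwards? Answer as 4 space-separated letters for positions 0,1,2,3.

Answer: O R O B

Derivation:
After move 1 (U'): U=WWWW F=OOGG R=GGRR B=RRBB L=BBOO
After move 2 (F): F=GOGO U=WWOB R=WGWR D=RGYY L=BYOY
After move 3 (R'): R=GRWW U=WBOR F=GWGB D=ROYO B=YRGB
After move 4 (R'): R=RWGW U=WGOY F=GBGR D=RWYB B=OROB
Query: B face = OROB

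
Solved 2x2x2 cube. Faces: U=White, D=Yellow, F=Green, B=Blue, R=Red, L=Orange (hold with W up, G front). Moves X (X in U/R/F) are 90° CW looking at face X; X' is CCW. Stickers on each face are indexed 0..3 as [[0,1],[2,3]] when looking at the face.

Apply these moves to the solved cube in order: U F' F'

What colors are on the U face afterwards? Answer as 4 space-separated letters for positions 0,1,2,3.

Answer: W W Y Y

Derivation:
After move 1 (U): U=WWWW F=RRGG R=BBRR B=OOBB L=GGOO
After move 2 (F'): F=RGRG U=WWBR R=YBYR D=GOYY L=GWOW
After move 3 (F'): F=GGRR U=WWYY R=OBGR D=WWYY L=GROB
Query: U face = WWYY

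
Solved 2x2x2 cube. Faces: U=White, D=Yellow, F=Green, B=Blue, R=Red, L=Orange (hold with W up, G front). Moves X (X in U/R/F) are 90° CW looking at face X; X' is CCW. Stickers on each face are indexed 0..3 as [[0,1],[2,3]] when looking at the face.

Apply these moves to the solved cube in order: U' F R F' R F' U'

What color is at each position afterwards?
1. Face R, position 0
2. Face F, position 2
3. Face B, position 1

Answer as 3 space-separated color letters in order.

Answer: Y G B

Derivation:
After move 1 (U'): U=WWWW F=OOGG R=GGRR B=RRBB L=BBOO
After move 2 (F): F=GOGO U=WWOB R=WGWR D=RGYY L=BYOY
After move 3 (R): R=WWRG U=WOOO F=GGGY D=RBYR B=BRWB
After move 4 (F'): F=GYGG U=WOWR R=BWRG D=YYYR L=BOOO
After move 5 (R): R=RBGW U=WYWG F=GYGR D=YWYB B=RROB
After move 6 (F'): F=YRGG U=WYRG R=WBYW D=OOYB L=BGOW
After move 7 (U'): U=YGWR F=BGGG R=YRYW B=WBOB L=RROW
Query 1: R[0] = Y
Query 2: F[2] = G
Query 3: B[1] = B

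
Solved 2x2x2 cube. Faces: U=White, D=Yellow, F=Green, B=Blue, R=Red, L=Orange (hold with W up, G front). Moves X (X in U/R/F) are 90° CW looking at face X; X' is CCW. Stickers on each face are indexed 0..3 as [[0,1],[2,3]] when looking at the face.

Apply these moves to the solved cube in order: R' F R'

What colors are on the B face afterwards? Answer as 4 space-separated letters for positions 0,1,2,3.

Answer: G B R B

Derivation:
After move 1 (R'): R=RRRR U=WBWB F=GWGW D=YGYG B=YBYB
After move 2 (F): F=GGWW U=WBOO R=WRBR D=RRYG L=OYOG
After move 3 (R'): R=RRWB U=WYOY F=GBWO D=RGYW B=GBRB
Query: B face = GBRB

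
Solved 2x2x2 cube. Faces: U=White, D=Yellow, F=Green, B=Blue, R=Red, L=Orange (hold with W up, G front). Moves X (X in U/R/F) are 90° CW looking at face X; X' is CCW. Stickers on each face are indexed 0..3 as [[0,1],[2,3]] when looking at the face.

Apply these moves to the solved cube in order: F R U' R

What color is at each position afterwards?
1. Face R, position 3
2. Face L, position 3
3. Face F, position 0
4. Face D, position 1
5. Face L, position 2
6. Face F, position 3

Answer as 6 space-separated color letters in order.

After move 1 (F): F=GGGG U=WWOO R=WRWR D=RRYY L=OYOY
After move 2 (R): R=WWRR U=WGOG F=GRGY D=RBYB B=OBWB
After move 3 (U'): U=GGWO F=OYGY R=GRRR B=WWWB L=OBOY
After move 4 (R): R=RGRR U=GYWY F=OBGB D=RWYW B=OWGB
Query 1: R[3] = R
Query 2: L[3] = Y
Query 3: F[0] = O
Query 4: D[1] = W
Query 5: L[2] = O
Query 6: F[3] = B

Answer: R Y O W O B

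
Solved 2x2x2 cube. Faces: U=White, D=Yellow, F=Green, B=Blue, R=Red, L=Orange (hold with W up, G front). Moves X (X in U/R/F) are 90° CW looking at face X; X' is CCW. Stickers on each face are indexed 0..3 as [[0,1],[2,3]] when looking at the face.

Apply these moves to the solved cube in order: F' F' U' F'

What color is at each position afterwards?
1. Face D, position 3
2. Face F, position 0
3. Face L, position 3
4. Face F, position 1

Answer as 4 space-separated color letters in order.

After move 1 (F'): F=GGGG U=WWRR R=YRYR D=OOYY L=OWOW
After move 2 (F'): F=GGGG U=WWYY R=OROR D=WWYY L=OROR
After move 3 (U'): U=WYWY F=ORGG R=GGOR B=ORBB L=BBOR
After move 4 (F'): F=RGOG U=WYGO R=WGWR D=BRYY L=BYOW
Query 1: D[3] = Y
Query 2: F[0] = R
Query 3: L[3] = W
Query 4: F[1] = G

Answer: Y R W G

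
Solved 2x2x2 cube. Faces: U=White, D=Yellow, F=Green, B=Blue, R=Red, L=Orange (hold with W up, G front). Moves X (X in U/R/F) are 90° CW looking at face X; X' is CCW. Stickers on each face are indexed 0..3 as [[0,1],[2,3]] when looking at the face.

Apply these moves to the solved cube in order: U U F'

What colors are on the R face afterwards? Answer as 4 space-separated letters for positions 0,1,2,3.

Answer: Y O Y R

Derivation:
After move 1 (U): U=WWWW F=RRGG R=BBRR B=OOBB L=GGOO
After move 2 (U): U=WWWW F=BBGG R=OORR B=GGBB L=RROO
After move 3 (F'): F=BGBG U=WWOR R=YOYR D=ROYY L=RWOW
Query: R face = YOYR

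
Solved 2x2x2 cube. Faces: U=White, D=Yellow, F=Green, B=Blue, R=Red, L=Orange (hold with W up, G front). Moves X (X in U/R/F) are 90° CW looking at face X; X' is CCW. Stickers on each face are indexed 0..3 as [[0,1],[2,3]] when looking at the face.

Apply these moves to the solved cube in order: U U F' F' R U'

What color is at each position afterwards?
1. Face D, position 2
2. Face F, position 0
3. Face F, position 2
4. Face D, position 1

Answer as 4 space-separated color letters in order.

Answer: Y R B B

Derivation:
After move 1 (U): U=WWWW F=RRGG R=BBRR B=OOBB L=GGOO
After move 2 (U): U=WWWW F=BBGG R=OORR B=GGBB L=RROO
After move 3 (F'): F=BGBG U=WWOR R=YOYR D=ROYY L=RWOW
After move 4 (F'): F=GGBB U=WWYY R=OORR D=WWYY L=RROO
After move 5 (R): R=RORO U=WGYB F=GWBY D=WBYG B=YGWB
After move 6 (U'): U=GBWY F=RRBY R=GWRO B=ROWB L=YGOO
Query 1: D[2] = Y
Query 2: F[0] = R
Query 3: F[2] = B
Query 4: D[1] = B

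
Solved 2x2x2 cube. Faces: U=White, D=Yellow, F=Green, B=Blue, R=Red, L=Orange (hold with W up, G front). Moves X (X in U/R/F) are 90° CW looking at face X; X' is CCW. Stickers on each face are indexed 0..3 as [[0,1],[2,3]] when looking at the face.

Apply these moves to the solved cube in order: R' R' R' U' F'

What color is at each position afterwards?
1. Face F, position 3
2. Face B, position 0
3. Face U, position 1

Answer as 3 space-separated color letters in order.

Answer: G R G

Derivation:
After move 1 (R'): R=RRRR U=WBWB F=GWGW D=YGYG B=YBYB
After move 2 (R'): R=RRRR U=WYWY F=GBGB D=YWYW B=GBGB
After move 3 (R'): R=RRRR U=WGWG F=GYGY D=YBYB B=WBWB
After move 4 (U'): U=GGWW F=OOGY R=GYRR B=RRWB L=WBOO
After move 5 (F'): F=OYOG U=GGGR R=BYYR D=BOYB L=WWOW
Query 1: F[3] = G
Query 2: B[0] = R
Query 3: U[1] = G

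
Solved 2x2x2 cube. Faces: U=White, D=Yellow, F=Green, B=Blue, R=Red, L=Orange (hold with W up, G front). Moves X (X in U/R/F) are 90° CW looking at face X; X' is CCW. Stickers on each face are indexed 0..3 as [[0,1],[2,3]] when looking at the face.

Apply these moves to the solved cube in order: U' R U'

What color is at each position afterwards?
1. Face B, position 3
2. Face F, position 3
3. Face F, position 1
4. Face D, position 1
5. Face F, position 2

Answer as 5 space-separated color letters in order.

Answer: B Y B B G

Derivation:
After move 1 (U'): U=WWWW F=OOGG R=GGRR B=RRBB L=BBOO
After move 2 (R): R=RGRG U=WOWG F=OYGY D=YBYR B=WRWB
After move 3 (U'): U=OGWW F=BBGY R=OYRG B=RGWB L=WROO
Query 1: B[3] = B
Query 2: F[3] = Y
Query 3: F[1] = B
Query 4: D[1] = B
Query 5: F[2] = G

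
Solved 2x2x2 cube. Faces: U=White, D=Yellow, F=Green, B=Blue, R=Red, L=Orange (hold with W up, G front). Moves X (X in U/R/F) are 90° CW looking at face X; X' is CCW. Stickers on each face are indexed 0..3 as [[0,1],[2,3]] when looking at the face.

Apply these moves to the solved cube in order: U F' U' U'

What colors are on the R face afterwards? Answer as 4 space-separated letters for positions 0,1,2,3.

Answer: G W Y R

Derivation:
After move 1 (U): U=WWWW F=RRGG R=BBRR B=OOBB L=GGOO
After move 2 (F'): F=RGRG U=WWBR R=YBYR D=GOYY L=GWOW
After move 3 (U'): U=WRWB F=GWRG R=RGYR B=YBBB L=OOOW
After move 4 (U'): U=RBWW F=OORG R=GWYR B=RGBB L=YBOW
Query: R face = GWYR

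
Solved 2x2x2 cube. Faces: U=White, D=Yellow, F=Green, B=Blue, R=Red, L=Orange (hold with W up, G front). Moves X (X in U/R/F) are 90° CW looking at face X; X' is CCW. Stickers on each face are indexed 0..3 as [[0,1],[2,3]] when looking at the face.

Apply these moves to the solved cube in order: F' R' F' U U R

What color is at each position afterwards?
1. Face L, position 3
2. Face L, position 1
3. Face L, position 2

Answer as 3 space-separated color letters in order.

Answer: R R O

Derivation:
After move 1 (F'): F=GGGG U=WWRR R=YRYR D=OOYY L=OWOW
After move 2 (R'): R=RRYY U=WBRB F=GWGR D=OGYG B=YBOB
After move 3 (F'): F=WRGG U=WBRY R=GROY D=WWYG L=OBOR
After move 4 (U): U=RWYB F=GRGG R=YBOY B=OBOB L=WROR
After move 5 (U): U=YRBW F=YBGG R=OBOY B=WROB L=GROR
After move 6 (R): R=OOYB U=YBBG F=YWGG D=WOYW B=WRRB
Query 1: L[3] = R
Query 2: L[1] = R
Query 3: L[2] = O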